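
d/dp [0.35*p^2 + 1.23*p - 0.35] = 0.7*p + 1.23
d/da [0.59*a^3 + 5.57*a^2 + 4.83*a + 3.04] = 1.77*a^2 + 11.14*a + 4.83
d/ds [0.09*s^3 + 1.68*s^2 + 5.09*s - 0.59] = 0.27*s^2 + 3.36*s + 5.09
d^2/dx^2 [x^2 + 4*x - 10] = 2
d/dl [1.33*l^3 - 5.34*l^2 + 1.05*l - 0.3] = 3.99*l^2 - 10.68*l + 1.05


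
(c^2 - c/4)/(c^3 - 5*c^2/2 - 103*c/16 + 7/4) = 4*c/(4*c^2 - 9*c - 28)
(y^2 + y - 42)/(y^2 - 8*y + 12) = (y + 7)/(y - 2)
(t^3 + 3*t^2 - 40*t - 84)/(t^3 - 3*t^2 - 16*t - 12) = (t + 7)/(t + 1)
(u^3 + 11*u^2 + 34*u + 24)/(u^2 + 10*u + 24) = u + 1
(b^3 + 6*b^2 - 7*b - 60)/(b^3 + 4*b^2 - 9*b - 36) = (b + 5)/(b + 3)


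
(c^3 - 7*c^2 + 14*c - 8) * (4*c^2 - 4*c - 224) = 4*c^5 - 32*c^4 - 140*c^3 + 1480*c^2 - 3104*c + 1792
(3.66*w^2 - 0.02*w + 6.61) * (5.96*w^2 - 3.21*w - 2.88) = 21.8136*w^4 - 11.8678*w^3 + 28.919*w^2 - 21.1605*w - 19.0368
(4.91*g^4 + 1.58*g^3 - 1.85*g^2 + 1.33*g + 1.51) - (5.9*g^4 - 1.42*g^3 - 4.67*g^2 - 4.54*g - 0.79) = -0.99*g^4 + 3.0*g^3 + 2.82*g^2 + 5.87*g + 2.3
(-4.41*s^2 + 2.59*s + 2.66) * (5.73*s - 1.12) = -25.2693*s^3 + 19.7799*s^2 + 12.341*s - 2.9792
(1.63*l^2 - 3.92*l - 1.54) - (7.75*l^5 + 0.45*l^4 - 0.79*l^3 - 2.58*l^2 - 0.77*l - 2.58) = -7.75*l^5 - 0.45*l^4 + 0.79*l^3 + 4.21*l^2 - 3.15*l + 1.04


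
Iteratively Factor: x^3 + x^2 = (x)*(x^2 + x) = x^2*(x + 1)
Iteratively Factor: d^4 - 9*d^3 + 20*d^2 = (d)*(d^3 - 9*d^2 + 20*d) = d^2*(d^2 - 9*d + 20) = d^2*(d - 5)*(d - 4)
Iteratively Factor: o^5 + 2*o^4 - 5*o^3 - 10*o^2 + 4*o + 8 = (o + 2)*(o^4 - 5*o^2 + 4) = (o + 1)*(o + 2)*(o^3 - o^2 - 4*o + 4) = (o - 2)*(o + 1)*(o + 2)*(o^2 + o - 2) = (o - 2)*(o - 1)*(o + 1)*(o + 2)*(o + 2)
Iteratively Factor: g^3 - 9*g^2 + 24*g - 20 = (g - 5)*(g^2 - 4*g + 4) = (g - 5)*(g - 2)*(g - 2)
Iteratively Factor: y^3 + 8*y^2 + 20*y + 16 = (y + 2)*(y^2 + 6*y + 8) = (y + 2)*(y + 4)*(y + 2)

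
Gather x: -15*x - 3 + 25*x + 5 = 10*x + 2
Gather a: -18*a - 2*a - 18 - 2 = -20*a - 20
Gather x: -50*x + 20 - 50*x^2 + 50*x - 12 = 8 - 50*x^2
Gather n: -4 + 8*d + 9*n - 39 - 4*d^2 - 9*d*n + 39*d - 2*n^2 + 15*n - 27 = -4*d^2 + 47*d - 2*n^2 + n*(24 - 9*d) - 70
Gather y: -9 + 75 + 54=120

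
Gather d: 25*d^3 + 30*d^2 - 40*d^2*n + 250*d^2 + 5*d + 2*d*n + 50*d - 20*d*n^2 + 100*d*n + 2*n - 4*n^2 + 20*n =25*d^3 + d^2*(280 - 40*n) + d*(-20*n^2 + 102*n + 55) - 4*n^2 + 22*n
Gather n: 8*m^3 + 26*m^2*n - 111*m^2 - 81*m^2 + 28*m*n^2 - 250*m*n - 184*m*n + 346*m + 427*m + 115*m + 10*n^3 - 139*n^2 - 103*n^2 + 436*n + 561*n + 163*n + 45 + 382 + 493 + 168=8*m^3 - 192*m^2 + 888*m + 10*n^3 + n^2*(28*m - 242) + n*(26*m^2 - 434*m + 1160) + 1088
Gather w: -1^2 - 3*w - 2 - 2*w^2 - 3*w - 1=-2*w^2 - 6*w - 4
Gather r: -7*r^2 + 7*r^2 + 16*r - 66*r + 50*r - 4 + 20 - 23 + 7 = 0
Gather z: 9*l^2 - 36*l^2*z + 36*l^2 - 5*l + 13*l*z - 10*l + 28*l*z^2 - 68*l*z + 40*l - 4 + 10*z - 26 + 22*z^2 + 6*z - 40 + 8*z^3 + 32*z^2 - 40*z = 45*l^2 + 25*l + 8*z^3 + z^2*(28*l + 54) + z*(-36*l^2 - 55*l - 24) - 70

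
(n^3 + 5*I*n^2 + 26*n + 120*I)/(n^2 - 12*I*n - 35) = (n^2 + 10*I*n - 24)/(n - 7*I)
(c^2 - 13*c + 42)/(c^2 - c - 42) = (c - 6)/(c + 6)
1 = 1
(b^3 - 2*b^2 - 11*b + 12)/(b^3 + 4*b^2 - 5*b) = (b^2 - b - 12)/(b*(b + 5))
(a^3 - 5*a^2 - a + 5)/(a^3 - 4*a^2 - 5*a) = (a - 1)/a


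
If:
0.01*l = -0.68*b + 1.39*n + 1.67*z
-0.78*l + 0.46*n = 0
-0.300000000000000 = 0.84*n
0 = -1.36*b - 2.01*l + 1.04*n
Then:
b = 0.04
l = -0.21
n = -0.36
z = 0.31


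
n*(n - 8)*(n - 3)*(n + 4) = n^4 - 7*n^3 - 20*n^2 + 96*n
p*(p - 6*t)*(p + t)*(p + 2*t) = p^4 - 3*p^3*t - 16*p^2*t^2 - 12*p*t^3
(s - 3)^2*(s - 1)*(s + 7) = s^4 - 34*s^2 + 96*s - 63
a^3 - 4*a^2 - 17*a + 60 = (a - 5)*(a - 3)*(a + 4)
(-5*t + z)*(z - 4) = -5*t*z + 20*t + z^2 - 4*z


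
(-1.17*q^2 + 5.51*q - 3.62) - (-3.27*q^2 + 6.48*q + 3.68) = 2.1*q^2 - 0.970000000000001*q - 7.3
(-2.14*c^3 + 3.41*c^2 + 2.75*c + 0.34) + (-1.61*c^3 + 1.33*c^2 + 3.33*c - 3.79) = -3.75*c^3 + 4.74*c^2 + 6.08*c - 3.45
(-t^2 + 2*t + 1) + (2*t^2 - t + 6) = t^2 + t + 7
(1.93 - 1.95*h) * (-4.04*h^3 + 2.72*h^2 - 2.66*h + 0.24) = 7.878*h^4 - 13.1012*h^3 + 10.4366*h^2 - 5.6018*h + 0.4632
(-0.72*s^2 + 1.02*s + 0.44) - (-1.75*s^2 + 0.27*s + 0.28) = 1.03*s^2 + 0.75*s + 0.16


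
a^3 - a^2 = a^2*(a - 1)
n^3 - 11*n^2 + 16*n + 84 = (n - 7)*(n - 6)*(n + 2)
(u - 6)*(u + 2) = u^2 - 4*u - 12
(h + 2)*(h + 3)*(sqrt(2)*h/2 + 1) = sqrt(2)*h^3/2 + h^2 + 5*sqrt(2)*h^2/2 + 3*sqrt(2)*h + 5*h + 6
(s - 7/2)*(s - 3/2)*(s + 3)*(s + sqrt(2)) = s^4 - 2*s^3 + sqrt(2)*s^3 - 39*s^2/4 - 2*sqrt(2)*s^2 - 39*sqrt(2)*s/4 + 63*s/4 + 63*sqrt(2)/4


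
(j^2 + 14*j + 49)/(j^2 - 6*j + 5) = (j^2 + 14*j + 49)/(j^2 - 6*j + 5)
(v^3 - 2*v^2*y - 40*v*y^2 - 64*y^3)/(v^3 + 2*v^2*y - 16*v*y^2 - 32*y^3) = (-v + 8*y)/(-v + 4*y)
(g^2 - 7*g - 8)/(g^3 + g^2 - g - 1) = (g - 8)/(g^2 - 1)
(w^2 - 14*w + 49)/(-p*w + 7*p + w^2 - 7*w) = (7 - w)/(p - w)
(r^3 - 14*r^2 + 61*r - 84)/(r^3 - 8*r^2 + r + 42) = (r - 4)/(r + 2)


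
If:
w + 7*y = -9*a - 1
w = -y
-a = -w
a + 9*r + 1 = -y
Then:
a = -1/3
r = -1/9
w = -1/3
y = 1/3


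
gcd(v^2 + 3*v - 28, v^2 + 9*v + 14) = v + 7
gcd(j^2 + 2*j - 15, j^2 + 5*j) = j + 5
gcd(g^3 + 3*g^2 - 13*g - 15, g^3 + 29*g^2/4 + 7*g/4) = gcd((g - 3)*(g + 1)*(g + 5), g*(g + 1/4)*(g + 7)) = 1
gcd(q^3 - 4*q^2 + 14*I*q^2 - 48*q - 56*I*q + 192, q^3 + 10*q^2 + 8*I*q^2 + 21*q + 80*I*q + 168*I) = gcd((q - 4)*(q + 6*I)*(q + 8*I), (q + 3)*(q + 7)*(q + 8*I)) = q + 8*I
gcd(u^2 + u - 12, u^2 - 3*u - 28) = u + 4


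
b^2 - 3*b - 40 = (b - 8)*(b + 5)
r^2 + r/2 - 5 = (r - 2)*(r + 5/2)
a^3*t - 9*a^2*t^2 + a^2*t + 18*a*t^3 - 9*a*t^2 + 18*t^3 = (a - 6*t)*(a - 3*t)*(a*t + t)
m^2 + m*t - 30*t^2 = (m - 5*t)*(m + 6*t)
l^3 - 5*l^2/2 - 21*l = l*(l - 6)*(l + 7/2)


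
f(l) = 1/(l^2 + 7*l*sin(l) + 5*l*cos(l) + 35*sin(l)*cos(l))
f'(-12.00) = 0.01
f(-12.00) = 0.02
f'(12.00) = -0.00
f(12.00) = 0.01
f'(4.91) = -0.02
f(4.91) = -0.09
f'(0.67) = -0.04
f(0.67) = 0.04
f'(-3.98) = -0.29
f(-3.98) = -0.11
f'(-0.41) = -0.12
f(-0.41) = -0.07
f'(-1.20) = 1.86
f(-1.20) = -0.21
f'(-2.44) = 0.00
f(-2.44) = 0.02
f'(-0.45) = -0.09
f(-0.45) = -0.07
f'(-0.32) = -0.22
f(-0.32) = -0.09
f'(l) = (5*l*sin(l) - 7*l*cos(l) - 2*l + 35*sin(l)^2 - 7*sin(l) - 35*cos(l)^2 - 5*cos(l))/(l^2 + 7*l*sin(l) + 5*l*cos(l) + 35*sin(l)*cos(l))^2 = (5*l*sin(l) - 7*l*cos(l) - 2*l - 7*sin(l) - 5*cos(l) - 35*cos(2*l))/((l + 7*sin(l))^2*(l + 5*cos(l))^2)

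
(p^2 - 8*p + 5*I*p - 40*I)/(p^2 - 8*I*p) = (p^2 + p*(-8 + 5*I) - 40*I)/(p*(p - 8*I))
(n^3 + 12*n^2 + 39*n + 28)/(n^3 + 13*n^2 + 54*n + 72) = (n^2 + 8*n + 7)/(n^2 + 9*n + 18)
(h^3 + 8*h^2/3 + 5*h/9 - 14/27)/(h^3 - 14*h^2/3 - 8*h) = (-27*h^3 - 72*h^2 - 15*h + 14)/(9*h*(-3*h^2 + 14*h + 24))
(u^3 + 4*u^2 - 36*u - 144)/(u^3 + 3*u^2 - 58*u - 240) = (u^2 - 2*u - 24)/(u^2 - 3*u - 40)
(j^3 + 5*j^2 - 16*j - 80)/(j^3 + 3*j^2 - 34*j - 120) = (j - 4)/(j - 6)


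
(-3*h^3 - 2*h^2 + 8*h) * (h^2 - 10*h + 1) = -3*h^5 + 28*h^4 + 25*h^3 - 82*h^2 + 8*h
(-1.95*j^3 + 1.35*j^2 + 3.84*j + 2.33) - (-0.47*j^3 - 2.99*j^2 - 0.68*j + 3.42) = -1.48*j^3 + 4.34*j^2 + 4.52*j - 1.09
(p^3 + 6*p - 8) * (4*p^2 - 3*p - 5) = 4*p^5 - 3*p^4 + 19*p^3 - 50*p^2 - 6*p + 40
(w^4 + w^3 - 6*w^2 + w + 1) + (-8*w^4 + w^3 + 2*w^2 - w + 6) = -7*w^4 + 2*w^3 - 4*w^2 + 7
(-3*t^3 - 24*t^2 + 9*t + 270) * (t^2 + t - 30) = -3*t^5 - 27*t^4 + 75*t^3 + 999*t^2 - 8100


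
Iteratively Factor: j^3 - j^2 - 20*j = (j - 5)*(j^2 + 4*j) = (j - 5)*(j + 4)*(j)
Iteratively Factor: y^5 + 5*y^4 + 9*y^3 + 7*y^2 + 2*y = (y)*(y^4 + 5*y^3 + 9*y^2 + 7*y + 2) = y*(y + 2)*(y^3 + 3*y^2 + 3*y + 1) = y*(y + 1)*(y + 2)*(y^2 + 2*y + 1) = y*(y + 1)^2*(y + 2)*(y + 1)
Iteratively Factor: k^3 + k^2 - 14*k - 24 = (k + 3)*(k^2 - 2*k - 8) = (k + 2)*(k + 3)*(k - 4)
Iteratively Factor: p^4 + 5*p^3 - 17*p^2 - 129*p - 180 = (p - 5)*(p^3 + 10*p^2 + 33*p + 36) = (p - 5)*(p + 3)*(p^2 + 7*p + 12) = (p - 5)*(p + 3)*(p + 4)*(p + 3)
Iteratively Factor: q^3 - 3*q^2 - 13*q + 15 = (q - 5)*(q^2 + 2*q - 3) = (q - 5)*(q - 1)*(q + 3)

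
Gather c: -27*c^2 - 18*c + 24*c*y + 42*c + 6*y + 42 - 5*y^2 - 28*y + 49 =-27*c^2 + c*(24*y + 24) - 5*y^2 - 22*y + 91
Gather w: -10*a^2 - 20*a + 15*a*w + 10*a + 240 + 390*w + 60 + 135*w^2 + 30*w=-10*a^2 - 10*a + 135*w^2 + w*(15*a + 420) + 300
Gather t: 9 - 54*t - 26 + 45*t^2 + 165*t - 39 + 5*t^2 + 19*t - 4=50*t^2 + 130*t - 60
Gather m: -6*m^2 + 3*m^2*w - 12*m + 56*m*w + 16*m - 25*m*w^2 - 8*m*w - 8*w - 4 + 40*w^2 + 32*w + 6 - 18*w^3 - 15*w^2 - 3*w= m^2*(3*w - 6) + m*(-25*w^2 + 48*w + 4) - 18*w^3 + 25*w^2 + 21*w + 2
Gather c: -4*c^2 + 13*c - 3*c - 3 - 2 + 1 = -4*c^2 + 10*c - 4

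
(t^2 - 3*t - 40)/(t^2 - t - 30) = (t - 8)/(t - 6)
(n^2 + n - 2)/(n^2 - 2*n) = (n^2 + n - 2)/(n*(n - 2))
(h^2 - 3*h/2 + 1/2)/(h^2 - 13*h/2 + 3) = (h - 1)/(h - 6)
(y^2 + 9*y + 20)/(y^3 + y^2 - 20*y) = (y + 4)/(y*(y - 4))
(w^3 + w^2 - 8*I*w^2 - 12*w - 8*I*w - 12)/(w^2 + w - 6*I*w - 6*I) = w - 2*I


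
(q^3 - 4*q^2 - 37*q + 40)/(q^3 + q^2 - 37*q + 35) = (q^2 - 3*q - 40)/(q^2 + 2*q - 35)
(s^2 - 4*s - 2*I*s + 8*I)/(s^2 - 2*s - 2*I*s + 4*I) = (s - 4)/(s - 2)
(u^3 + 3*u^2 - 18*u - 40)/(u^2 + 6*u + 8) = (u^2 + u - 20)/(u + 4)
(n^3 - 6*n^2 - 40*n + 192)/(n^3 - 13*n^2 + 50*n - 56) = (n^2 - 2*n - 48)/(n^2 - 9*n + 14)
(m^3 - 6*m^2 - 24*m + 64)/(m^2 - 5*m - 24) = (m^2 + 2*m - 8)/(m + 3)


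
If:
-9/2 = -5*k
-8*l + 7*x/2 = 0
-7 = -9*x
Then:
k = 9/10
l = 49/144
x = 7/9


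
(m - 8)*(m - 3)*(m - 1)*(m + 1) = m^4 - 11*m^3 + 23*m^2 + 11*m - 24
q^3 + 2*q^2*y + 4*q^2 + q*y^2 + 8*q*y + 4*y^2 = (q + 4)*(q + y)^2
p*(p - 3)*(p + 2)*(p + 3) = p^4 + 2*p^3 - 9*p^2 - 18*p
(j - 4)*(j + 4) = j^2 - 16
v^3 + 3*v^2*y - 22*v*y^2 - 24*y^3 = (v - 4*y)*(v + y)*(v + 6*y)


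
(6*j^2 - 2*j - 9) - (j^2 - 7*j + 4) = 5*j^2 + 5*j - 13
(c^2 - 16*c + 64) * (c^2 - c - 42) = c^4 - 17*c^3 + 38*c^2 + 608*c - 2688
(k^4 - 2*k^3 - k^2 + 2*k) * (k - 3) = k^5 - 5*k^4 + 5*k^3 + 5*k^2 - 6*k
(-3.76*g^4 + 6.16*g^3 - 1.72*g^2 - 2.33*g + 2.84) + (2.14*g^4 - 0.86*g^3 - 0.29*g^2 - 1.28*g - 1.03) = -1.62*g^4 + 5.3*g^3 - 2.01*g^2 - 3.61*g + 1.81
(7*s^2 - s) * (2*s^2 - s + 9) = 14*s^4 - 9*s^3 + 64*s^2 - 9*s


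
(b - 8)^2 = b^2 - 16*b + 64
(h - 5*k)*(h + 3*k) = h^2 - 2*h*k - 15*k^2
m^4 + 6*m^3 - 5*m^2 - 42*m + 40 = (m - 2)*(m - 1)*(m + 4)*(m + 5)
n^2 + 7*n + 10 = (n + 2)*(n + 5)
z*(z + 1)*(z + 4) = z^3 + 5*z^2 + 4*z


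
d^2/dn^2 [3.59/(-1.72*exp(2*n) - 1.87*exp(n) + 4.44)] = (-3.59*(3.44*exp(n) + 1.87)*(6.88*exp(n) + 3.74)*exp(n) + (24.6992*exp(n) + 6.7133)*(1.72*exp(2*n) + 1.87*exp(n) - 4.44))*exp(n)/(1.72*exp(2*n) + 1.87*exp(n) - 4.44)^3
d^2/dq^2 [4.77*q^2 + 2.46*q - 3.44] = 9.54000000000000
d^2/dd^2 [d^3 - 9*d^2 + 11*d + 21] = 6*d - 18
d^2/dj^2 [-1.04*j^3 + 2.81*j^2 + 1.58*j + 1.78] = 5.62 - 6.24*j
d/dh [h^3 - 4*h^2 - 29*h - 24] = 3*h^2 - 8*h - 29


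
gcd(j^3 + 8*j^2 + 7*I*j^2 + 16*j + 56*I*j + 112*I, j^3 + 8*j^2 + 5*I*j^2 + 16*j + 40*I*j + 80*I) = j^2 + 8*j + 16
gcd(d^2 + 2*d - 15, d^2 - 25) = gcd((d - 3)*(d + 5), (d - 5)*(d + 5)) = d + 5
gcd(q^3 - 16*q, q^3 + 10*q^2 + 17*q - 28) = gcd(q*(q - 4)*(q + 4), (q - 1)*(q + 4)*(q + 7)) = q + 4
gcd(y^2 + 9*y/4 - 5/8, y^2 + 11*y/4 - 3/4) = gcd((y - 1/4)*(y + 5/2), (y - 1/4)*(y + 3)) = y - 1/4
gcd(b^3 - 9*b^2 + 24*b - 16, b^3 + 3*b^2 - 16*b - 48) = b - 4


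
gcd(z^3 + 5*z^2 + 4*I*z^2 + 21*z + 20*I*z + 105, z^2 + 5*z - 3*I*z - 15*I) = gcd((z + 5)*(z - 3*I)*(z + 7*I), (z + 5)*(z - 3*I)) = z^2 + z*(5 - 3*I) - 15*I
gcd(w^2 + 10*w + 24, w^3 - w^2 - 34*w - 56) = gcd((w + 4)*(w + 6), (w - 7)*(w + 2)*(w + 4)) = w + 4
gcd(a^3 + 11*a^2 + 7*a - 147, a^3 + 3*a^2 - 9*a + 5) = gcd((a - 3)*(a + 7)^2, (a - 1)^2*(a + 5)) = 1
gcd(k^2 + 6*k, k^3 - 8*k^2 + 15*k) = k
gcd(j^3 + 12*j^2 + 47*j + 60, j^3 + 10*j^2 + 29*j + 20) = j^2 + 9*j + 20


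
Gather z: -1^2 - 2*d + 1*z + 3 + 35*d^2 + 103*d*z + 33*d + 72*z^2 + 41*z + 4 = 35*d^2 + 31*d + 72*z^2 + z*(103*d + 42) + 6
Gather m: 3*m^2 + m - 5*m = 3*m^2 - 4*m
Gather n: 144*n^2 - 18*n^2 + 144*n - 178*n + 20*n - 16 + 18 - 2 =126*n^2 - 14*n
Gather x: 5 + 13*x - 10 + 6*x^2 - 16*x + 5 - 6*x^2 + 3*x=0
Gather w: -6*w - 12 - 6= -6*w - 18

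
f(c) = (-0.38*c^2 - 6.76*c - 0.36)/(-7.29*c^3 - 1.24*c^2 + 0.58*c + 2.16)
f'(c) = (-0.76*c - 6.76)/(-7.29*c^3 - 1.24*c^2 + 0.58*c + 2.16) + (-0.38*c^2 - 6.76*c - 0.36)*(21.87*c^2 + 2.48*c - 0.58)/(-7.29*c^3 - 1.24*c^2 + 0.58*c + 2.16)^2 = (-2.7702*c^4 - 98.5608*c^3 - 16.476*c^2 - 2.5344*c - 14.3928)/(53.1441*c^6 + 18.0792*c^5 - 6.9188*c^4 - 32.9312*c^3 - 5.0204*c^2 + 2.5056*c + 4.6656)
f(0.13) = -0.57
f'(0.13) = -3.15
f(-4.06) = 0.04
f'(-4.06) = 0.03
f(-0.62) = 1.20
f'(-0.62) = 0.42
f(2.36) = 0.19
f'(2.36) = -0.15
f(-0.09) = 0.12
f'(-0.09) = -3.22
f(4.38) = 0.06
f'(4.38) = -0.02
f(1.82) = 0.31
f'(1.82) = -0.35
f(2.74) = 0.14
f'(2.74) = -0.10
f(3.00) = 0.12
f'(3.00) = -0.07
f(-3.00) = 0.09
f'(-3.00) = 0.07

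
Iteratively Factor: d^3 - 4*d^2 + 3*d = (d - 3)*(d^2 - d) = d*(d - 3)*(d - 1)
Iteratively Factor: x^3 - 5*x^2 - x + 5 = (x - 5)*(x^2 - 1) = (x - 5)*(x - 1)*(x + 1)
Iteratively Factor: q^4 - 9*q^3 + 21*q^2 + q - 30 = (q - 3)*(q^3 - 6*q^2 + 3*q + 10) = (q - 5)*(q - 3)*(q^2 - q - 2) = (q - 5)*(q - 3)*(q + 1)*(q - 2)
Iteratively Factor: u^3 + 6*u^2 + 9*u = (u + 3)*(u^2 + 3*u) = u*(u + 3)*(u + 3)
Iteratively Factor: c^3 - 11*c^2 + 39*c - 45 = (c - 5)*(c^2 - 6*c + 9) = (c - 5)*(c - 3)*(c - 3)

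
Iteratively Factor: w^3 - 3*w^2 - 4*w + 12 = (w + 2)*(w^2 - 5*w + 6) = (w - 2)*(w + 2)*(w - 3)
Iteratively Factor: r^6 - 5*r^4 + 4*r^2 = (r - 2)*(r^5 + 2*r^4 - r^3 - 2*r^2) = r*(r - 2)*(r^4 + 2*r^3 - r^2 - 2*r) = r*(r - 2)*(r - 1)*(r^3 + 3*r^2 + 2*r) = r^2*(r - 2)*(r - 1)*(r^2 + 3*r + 2) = r^2*(r - 2)*(r - 1)*(r + 2)*(r + 1)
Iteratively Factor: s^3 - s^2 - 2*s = (s - 2)*(s^2 + s) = s*(s - 2)*(s + 1)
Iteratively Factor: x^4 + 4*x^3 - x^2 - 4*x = (x - 1)*(x^3 + 5*x^2 + 4*x) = x*(x - 1)*(x^2 + 5*x + 4) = x*(x - 1)*(x + 1)*(x + 4)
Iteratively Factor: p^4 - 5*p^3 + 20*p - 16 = (p - 4)*(p^3 - p^2 - 4*p + 4) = (p - 4)*(p + 2)*(p^2 - 3*p + 2) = (p - 4)*(p - 2)*(p + 2)*(p - 1)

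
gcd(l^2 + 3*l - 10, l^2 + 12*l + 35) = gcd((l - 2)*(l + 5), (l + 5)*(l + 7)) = l + 5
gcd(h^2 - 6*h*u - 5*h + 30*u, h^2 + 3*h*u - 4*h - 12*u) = 1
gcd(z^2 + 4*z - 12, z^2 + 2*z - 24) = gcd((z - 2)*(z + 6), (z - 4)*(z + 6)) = z + 6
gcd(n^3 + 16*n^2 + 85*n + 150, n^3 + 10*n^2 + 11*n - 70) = n + 5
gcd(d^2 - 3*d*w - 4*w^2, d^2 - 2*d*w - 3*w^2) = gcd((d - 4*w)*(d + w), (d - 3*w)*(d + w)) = d + w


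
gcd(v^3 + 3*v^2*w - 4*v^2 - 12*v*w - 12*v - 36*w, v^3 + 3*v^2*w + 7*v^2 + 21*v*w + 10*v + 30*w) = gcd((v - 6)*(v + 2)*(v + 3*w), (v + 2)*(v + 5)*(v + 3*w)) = v^2 + 3*v*w + 2*v + 6*w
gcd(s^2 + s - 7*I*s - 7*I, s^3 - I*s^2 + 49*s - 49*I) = s - 7*I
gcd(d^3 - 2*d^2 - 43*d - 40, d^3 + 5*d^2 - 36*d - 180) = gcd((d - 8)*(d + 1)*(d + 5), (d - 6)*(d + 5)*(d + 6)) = d + 5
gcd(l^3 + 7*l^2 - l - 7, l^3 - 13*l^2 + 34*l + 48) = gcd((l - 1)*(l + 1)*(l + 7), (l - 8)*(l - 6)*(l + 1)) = l + 1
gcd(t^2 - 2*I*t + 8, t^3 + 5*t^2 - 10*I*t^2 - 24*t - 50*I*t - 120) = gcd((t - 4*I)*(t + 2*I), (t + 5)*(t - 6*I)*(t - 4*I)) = t - 4*I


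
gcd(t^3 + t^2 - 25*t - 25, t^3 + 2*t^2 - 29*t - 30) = t^2 - 4*t - 5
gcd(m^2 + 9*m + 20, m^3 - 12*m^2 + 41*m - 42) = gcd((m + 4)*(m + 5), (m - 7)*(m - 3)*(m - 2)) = 1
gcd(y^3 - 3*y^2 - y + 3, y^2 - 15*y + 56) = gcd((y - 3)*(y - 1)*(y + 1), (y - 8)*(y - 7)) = 1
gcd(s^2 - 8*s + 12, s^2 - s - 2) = s - 2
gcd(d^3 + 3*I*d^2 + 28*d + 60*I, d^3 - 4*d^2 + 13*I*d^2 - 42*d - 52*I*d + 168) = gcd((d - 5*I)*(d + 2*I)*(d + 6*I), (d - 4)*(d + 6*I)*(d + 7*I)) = d + 6*I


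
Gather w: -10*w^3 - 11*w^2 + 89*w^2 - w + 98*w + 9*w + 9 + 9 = -10*w^3 + 78*w^2 + 106*w + 18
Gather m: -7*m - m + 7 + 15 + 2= 24 - 8*m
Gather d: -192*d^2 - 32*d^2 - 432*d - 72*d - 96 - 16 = -224*d^2 - 504*d - 112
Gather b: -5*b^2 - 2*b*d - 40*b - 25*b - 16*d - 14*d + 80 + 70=-5*b^2 + b*(-2*d - 65) - 30*d + 150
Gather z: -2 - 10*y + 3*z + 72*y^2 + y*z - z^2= 72*y^2 - 10*y - z^2 + z*(y + 3) - 2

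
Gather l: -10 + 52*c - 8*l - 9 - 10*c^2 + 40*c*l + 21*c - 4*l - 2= -10*c^2 + 73*c + l*(40*c - 12) - 21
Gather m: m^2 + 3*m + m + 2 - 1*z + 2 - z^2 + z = m^2 + 4*m - z^2 + 4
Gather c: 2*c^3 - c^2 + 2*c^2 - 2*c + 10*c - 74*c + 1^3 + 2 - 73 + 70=2*c^3 + c^2 - 66*c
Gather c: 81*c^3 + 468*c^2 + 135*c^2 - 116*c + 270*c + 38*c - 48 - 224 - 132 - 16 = 81*c^3 + 603*c^2 + 192*c - 420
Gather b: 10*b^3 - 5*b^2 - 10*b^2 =10*b^3 - 15*b^2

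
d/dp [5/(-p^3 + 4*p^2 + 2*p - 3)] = 5*(3*p^2 - 8*p - 2)/(p^3 - 4*p^2 - 2*p + 3)^2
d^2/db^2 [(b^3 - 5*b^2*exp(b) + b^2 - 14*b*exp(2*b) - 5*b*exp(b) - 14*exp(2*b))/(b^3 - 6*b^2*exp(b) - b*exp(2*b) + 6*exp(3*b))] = (b^8*exp(b) - 46*b^7*exp(2*b) - b^7*exp(b) + 186*b^6*exp(3*b) + 46*b^6*exp(2*b) - 2*b^6*exp(b) + 2*b^6 - 208*b^5*exp(4*b) - 186*b^5*exp(3*b) + 78*b^5*exp(2*b) - 30*b^5*exp(b) + 385*b^4*exp(5*b) + 208*b^4*exp(4*b) - 402*b^4*exp(3*b) + 18*b^4*exp(2*b) - 2610*b^3*exp(6*b) - 385*b^3*exp(5*b) + 482*b^3*exp(4*b) + 878*b^3*exp(3*b) - 804*b^2*exp(7*b) + 2610*b^2*exp(6*b) + 108*b^2*exp(5*b) - 2364*b^2*exp(4*b) - 504*b*exp(8*b) + 804*b*exp(7*b) + 2808*b*exp(6*b) - 1080*b*exp(5*b) + 504*exp(8*b) + 528*exp(7*b) - 1024*exp(6*b))/(b^9 - 18*b^8*exp(b) + 105*b^7*exp(2*b) - 162*b^6*exp(3*b) - 321*b^5*exp(4*b) + 594*b^4*exp(5*b) + 323*b^3*exp(6*b) - 630*b^2*exp(7*b) - 108*b*exp(8*b) + 216*exp(9*b))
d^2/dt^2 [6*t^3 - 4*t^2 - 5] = 36*t - 8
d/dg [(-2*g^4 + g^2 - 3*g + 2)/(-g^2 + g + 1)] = (4*g^5 - 6*g^4 - 8*g^3 - 2*g^2 + 6*g - 5)/(g^4 - 2*g^3 - g^2 + 2*g + 1)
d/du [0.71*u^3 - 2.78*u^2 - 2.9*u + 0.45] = 2.13*u^2 - 5.56*u - 2.9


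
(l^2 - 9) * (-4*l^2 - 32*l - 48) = -4*l^4 - 32*l^3 - 12*l^2 + 288*l + 432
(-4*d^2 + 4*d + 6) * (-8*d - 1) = 32*d^3 - 28*d^2 - 52*d - 6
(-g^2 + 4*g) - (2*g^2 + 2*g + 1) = -3*g^2 + 2*g - 1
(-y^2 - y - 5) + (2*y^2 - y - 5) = y^2 - 2*y - 10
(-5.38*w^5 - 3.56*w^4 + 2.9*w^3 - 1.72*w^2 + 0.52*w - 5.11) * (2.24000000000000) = -12.0512*w^5 - 7.9744*w^4 + 6.496*w^3 - 3.8528*w^2 + 1.1648*w - 11.4464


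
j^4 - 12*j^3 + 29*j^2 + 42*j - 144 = (j - 8)*(j - 3)^2*(j + 2)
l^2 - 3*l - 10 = (l - 5)*(l + 2)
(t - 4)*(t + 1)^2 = t^3 - 2*t^2 - 7*t - 4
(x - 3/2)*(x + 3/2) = x^2 - 9/4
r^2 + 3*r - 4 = (r - 1)*(r + 4)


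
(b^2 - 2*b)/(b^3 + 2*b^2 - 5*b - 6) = b/(b^2 + 4*b + 3)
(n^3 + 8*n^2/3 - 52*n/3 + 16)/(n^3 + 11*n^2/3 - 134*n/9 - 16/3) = 3*(3*n^2 - 10*n + 8)/(9*n^2 - 21*n - 8)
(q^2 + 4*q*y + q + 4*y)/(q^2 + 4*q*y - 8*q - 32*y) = (q + 1)/(q - 8)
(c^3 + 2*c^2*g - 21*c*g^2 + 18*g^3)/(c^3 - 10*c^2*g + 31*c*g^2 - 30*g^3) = (c^2 + 5*c*g - 6*g^2)/(c^2 - 7*c*g + 10*g^2)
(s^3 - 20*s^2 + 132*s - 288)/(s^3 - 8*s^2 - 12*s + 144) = (s - 8)/(s + 4)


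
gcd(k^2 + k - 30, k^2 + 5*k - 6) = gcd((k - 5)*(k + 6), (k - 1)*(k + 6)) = k + 6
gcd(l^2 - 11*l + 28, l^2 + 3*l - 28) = l - 4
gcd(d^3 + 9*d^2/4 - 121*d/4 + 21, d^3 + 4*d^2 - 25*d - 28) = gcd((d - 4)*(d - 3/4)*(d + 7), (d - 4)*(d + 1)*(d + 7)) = d^2 + 3*d - 28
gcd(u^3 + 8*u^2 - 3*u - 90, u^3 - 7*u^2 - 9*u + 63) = u - 3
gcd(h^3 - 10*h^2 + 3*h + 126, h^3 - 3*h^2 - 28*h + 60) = h - 6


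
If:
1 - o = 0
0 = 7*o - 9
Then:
No Solution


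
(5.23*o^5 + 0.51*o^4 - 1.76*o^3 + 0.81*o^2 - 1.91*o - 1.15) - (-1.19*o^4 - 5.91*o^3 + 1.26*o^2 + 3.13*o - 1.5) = 5.23*o^5 + 1.7*o^4 + 4.15*o^3 - 0.45*o^2 - 5.04*o + 0.35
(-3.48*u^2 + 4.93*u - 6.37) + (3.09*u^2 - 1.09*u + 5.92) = -0.39*u^2 + 3.84*u - 0.45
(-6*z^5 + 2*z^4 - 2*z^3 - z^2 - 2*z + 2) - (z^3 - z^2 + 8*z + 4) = -6*z^5 + 2*z^4 - 3*z^3 - 10*z - 2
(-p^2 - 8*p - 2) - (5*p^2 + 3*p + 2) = -6*p^2 - 11*p - 4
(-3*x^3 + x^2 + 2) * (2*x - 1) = -6*x^4 + 5*x^3 - x^2 + 4*x - 2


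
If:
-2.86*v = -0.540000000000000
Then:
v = 0.19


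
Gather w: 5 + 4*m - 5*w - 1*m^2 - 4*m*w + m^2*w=-m^2 + 4*m + w*(m^2 - 4*m - 5) + 5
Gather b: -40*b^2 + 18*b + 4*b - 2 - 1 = -40*b^2 + 22*b - 3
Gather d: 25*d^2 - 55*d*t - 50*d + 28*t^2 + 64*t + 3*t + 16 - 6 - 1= 25*d^2 + d*(-55*t - 50) + 28*t^2 + 67*t + 9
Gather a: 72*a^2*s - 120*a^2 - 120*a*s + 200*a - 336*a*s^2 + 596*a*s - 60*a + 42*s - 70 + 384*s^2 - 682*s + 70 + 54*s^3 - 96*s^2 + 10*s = a^2*(72*s - 120) + a*(-336*s^2 + 476*s + 140) + 54*s^3 + 288*s^2 - 630*s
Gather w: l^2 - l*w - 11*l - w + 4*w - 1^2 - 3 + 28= l^2 - 11*l + w*(3 - l) + 24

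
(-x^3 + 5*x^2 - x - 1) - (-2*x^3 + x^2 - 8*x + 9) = x^3 + 4*x^2 + 7*x - 10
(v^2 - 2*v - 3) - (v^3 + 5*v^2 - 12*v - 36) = -v^3 - 4*v^2 + 10*v + 33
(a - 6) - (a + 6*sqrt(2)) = -6*sqrt(2) - 6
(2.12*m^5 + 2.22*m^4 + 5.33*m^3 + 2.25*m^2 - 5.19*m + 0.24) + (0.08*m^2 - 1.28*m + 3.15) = 2.12*m^5 + 2.22*m^4 + 5.33*m^3 + 2.33*m^2 - 6.47*m + 3.39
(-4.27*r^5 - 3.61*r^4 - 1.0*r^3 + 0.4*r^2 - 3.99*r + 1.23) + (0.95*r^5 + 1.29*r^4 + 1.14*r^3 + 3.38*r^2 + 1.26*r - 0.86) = -3.32*r^5 - 2.32*r^4 + 0.14*r^3 + 3.78*r^2 - 2.73*r + 0.37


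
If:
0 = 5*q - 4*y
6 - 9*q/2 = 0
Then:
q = 4/3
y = 5/3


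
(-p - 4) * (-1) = p + 4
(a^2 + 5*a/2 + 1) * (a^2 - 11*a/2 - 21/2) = a^4 - 3*a^3 - 93*a^2/4 - 127*a/4 - 21/2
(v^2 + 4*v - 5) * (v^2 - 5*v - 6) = v^4 - v^3 - 31*v^2 + v + 30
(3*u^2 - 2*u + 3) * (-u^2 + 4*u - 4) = -3*u^4 + 14*u^3 - 23*u^2 + 20*u - 12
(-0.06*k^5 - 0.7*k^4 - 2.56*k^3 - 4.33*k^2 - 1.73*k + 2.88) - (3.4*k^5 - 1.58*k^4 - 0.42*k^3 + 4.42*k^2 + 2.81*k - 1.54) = -3.46*k^5 + 0.88*k^4 - 2.14*k^3 - 8.75*k^2 - 4.54*k + 4.42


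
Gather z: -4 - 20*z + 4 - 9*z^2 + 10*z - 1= -9*z^2 - 10*z - 1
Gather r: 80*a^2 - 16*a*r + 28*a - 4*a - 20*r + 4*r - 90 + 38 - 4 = 80*a^2 + 24*a + r*(-16*a - 16) - 56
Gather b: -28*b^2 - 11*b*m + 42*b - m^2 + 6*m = -28*b^2 + b*(42 - 11*m) - m^2 + 6*m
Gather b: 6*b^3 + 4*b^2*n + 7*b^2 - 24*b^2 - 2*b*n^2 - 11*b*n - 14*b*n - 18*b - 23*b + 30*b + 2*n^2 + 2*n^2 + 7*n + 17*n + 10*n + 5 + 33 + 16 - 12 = 6*b^3 + b^2*(4*n - 17) + b*(-2*n^2 - 25*n - 11) + 4*n^2 + 34*n + 42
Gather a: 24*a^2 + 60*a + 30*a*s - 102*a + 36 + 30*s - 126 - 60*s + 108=24*a^2 + a*(30*s - 42) - 30*s + 18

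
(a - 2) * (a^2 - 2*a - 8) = a^3 - 4*a^2 - 4*a + 16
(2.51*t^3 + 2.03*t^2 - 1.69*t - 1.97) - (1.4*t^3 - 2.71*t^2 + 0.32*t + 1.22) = 1.11*t^3 + 4.74*t^2 - 2.01*t - 3.19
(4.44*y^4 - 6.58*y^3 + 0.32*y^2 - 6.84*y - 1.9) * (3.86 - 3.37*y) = -14.9628*y^5 + 39.313*y^4 - 26.4772*y^3 + 24.286*y^2 - 19.9994*y - 7.334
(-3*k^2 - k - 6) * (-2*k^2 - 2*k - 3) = 6*k^4 + 8*k^3 + 23*k^2 + 15*k + 18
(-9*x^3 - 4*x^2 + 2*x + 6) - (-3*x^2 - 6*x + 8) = -9*x^3 - x^2 + 8*x - 2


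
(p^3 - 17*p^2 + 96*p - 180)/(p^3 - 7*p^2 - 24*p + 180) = (p - 5)/(p + 5)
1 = 1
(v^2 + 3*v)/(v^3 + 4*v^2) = (v + 3)/(v*(v + 4))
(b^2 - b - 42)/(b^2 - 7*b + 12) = (b^2 - b - 42)/(b^2 - 7*b + 12)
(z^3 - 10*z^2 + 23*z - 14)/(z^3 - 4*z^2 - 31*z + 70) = (z - 1)/(z + 5)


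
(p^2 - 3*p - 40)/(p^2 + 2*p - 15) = (p - 8)/(p - 3)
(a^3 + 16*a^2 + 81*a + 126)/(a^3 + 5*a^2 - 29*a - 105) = (a + 6)/(a - 5)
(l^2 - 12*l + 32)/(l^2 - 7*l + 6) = (l^2 - 12*l + 32)/(l^2 - 7*l + 6)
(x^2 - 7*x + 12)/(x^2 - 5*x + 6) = (x - 4)/(x - 2)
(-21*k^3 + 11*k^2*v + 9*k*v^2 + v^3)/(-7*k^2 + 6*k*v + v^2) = 3*k + v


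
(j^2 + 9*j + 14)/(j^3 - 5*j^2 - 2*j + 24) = (j + 7)/(j^2 - 7*j + 12)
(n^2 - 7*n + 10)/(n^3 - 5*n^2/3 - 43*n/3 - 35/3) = 3*(n - 2)/(3*n^2 + 10*n + 7)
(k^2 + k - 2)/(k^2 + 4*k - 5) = (k + 2)/(k + 5)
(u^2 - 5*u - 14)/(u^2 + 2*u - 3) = (u^2 - 5*u - 14)/(u^2 + 2*u - 3)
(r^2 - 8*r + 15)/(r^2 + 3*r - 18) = (r - 5)/(r + 6)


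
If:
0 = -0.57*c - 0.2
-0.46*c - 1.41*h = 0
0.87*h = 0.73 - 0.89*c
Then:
No Solution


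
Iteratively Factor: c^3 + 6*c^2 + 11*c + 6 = (c + 3)*(c^2 + 3*c + 2) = (c + 1)*(c + 3)*(c + 2)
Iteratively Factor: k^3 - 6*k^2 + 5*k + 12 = (k + 1)*(k^2 - 7*k + 12) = (k - 4)*(k + 1)*(k - 3)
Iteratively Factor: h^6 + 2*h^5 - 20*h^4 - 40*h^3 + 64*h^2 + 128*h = (h + 4)*(h^5 - 2*h^4 - 12*h^3 + 8*h^2 + 32*h) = (h - 4)*(h + 4)*(h^4 + 2*h^3 - 4*h^2 - 8*h) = (h - 4)*(h + 2)*(h + 4)*(h^3 - 4*h) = (h - 4)*(h + 2)^2*(h + 4)*(h^2 - 2*h) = h*(h - 4)*(h + 2)^2*(h + 4)*(h - 2)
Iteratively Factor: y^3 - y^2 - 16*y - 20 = (y - 5)*(y^2 + 4*y + 4) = (y - 5)*(y + 2)*(y + 2)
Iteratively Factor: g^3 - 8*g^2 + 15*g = (g - 3)*(g^2 - 5*g) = g*(g - 3)*(g - 5)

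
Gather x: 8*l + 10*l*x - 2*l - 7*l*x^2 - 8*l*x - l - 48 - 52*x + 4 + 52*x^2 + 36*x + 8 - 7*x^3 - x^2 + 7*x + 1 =5*l - 7*x^3 + x^2*(51 - 7*l) + x*(2*l - 9) - 35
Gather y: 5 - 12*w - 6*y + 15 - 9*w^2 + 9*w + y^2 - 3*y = -9*w^2 - 3*w + y^2 - 9*y + 20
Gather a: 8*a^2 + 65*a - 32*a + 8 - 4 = 8*a^2 + 33*a + 4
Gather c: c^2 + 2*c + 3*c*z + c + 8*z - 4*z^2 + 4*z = c^2 + c*(3*z + 3) - 4*z^2 + 12*z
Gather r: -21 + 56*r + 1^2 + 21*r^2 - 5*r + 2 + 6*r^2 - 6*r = 27*r^2 + 45*r - 18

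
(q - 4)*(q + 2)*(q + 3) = q^3 + q^2 - 14*q - 24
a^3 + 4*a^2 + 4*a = a*(a + 2)^2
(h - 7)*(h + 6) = h^2 - h - 42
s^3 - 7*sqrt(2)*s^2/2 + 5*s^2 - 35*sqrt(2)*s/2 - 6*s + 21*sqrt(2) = (s - 1)*(s + 6)*(s - 7*sqrt(2)/2)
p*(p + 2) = p^2 + 2*p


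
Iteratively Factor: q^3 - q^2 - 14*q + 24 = (q + 4)*(q^2 - 5*q + 6) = (q - 2)*(q + 4)*(q - 3)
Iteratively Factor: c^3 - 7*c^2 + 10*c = (c)*(c^2 - 7*c + 10) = c*(c - 5)*(c - 2)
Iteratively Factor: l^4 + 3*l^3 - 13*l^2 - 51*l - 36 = (l + 1)*(l^3 + 2*l^2 - 15*l - 36) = (l - 4)*(l + 1)*(l^2 + 6*l + 9) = (l - 4)*(l + 1)*(l + 3)*(l + 3)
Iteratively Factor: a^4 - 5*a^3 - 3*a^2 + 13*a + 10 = (a - 5)*(a^3 - 3*a - 2) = (a - 5)*(a - 2)*(a^2 + 2*a + 1) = (a - 5)*(a - 2)*(a + 1)*(a + 1)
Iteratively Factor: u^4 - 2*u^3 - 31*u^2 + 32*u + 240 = (u + 3)*(u^3 - 5*u^2 - 16*u + 80) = (u - 4)*(u + 3)*(u^2 - u - 20) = (u - 5)*(u - 4)*(u + 3)*(u + 4)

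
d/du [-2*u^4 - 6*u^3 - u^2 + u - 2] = -8*u^3 - 18*u^2 - 2*u + 1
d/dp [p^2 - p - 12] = 2*p - 1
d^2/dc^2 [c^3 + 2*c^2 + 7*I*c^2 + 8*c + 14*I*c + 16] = 6*c + 4 + 14*I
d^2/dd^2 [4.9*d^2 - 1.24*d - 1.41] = 9.80000000000000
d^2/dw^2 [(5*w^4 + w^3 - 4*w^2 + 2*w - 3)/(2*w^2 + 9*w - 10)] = 2*(20*w^6 + 270*w^5 + 915*w^4 - 3419*w^3 + 2454*w^2 + 258*w - 523)/(8*w^6 + 108*w^5 + 366*w^4 - 351*w^3 - 1830*w^2 + 2700*w - 1000)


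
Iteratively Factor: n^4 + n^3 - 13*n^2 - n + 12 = (n + 4)*(n^3 - 3*n^2 - n + 3) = (n - 3)*(n + 4)*(n^2 - 1) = (n - 3)*(n + 1)*(n + 4)*(n - 1)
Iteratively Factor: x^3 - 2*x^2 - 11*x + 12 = (x + 3)*(x^2 - 5*x + 4) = (x - 4)*(x + 3)*(x - 1)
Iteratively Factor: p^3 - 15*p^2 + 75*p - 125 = (p - 5)*(p^2 - 10*p + 25) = (p - 5)^2*(p - 5)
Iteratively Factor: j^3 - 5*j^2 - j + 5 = (j + 1)*(j^2 - 6*j + 5) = (j - 5)*(j + 1)*(j - 1)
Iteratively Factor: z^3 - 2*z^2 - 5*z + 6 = (z - 1)*(z^2 - z - 6) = (z - 3)*(z - 1)*(z + 2)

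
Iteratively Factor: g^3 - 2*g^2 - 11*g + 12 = (g + 3)*(g^2 - 5*g + 4) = (g - 1)*(g + 3)*(g - 4)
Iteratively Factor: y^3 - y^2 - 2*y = (y)*(y^2 - y - 2) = y*(y + 1)*(y - 2)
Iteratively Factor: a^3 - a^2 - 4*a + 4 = (a - 1)*(a^2 - 4) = (a - 1)*(a + 2)*(a - 2)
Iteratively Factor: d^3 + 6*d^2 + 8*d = (d + 2)*(d^2 + 4*d) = d*(d + 2)*(d + 4)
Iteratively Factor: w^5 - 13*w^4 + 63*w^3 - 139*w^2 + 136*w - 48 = (w - 4)*(w^4 - 9*w^3 + 27*w^2 - 31*w + 12) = (w - 4)^2*(w^3 - 5*w^2 + 7*w - 3) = (w - 4)^2*(w - 1)*(w^2 - 4*w + 3) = (w - 4)^2*(w - 1)^2*(w - 3)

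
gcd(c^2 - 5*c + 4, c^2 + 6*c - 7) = c - 1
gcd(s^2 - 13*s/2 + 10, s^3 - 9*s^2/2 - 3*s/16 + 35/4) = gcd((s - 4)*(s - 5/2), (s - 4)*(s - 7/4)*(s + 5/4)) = s - 4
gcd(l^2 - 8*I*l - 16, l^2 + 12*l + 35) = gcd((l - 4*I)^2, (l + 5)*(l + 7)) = 1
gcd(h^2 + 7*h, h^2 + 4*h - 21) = h + 7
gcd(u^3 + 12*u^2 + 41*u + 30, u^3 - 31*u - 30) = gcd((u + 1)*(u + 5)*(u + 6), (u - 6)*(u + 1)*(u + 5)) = u^2 + 6*u + 5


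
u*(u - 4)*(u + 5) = u^3 + u^2 - 20*u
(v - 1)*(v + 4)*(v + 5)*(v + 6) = v^4 + 14*v^3 + 59*v^2 + 46*v - 120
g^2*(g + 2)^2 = g^4 + 4*g^3 + 4*g^2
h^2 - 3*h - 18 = (h - 6)*(h + 3)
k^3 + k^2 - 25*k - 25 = (k - 5)*(k + 1)*(k + 5)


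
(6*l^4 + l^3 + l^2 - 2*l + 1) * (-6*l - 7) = -36*l^5 - 48*l^4 - 13*l^3 + 5*l^2 + 8*l - 7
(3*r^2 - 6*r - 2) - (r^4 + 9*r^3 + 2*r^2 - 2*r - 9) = -r^4 - 9*r^3 + r^2 - 4*r + 7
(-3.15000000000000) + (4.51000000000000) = 1.36000000000000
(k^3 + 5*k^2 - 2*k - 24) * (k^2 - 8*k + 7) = k^5 - 3*k^4 - 35*k^3 + 27*k^2 + 178*k - 168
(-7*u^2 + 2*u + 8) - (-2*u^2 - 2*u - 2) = -5*u^2 + 4*u + 10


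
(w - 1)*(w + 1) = w^2 - 1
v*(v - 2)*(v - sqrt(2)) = v^3 - 2*v^2 - sqrt(2)*v^2 + 2*sqrt(2)*v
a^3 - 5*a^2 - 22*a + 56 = (a - 7)*(a - 2)*(a + 4)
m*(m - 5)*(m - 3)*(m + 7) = m^4 - m^3 - 41*m^2 + 105*m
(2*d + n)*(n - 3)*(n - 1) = 2*d*n^2 - 8*d*n + 6*d + n^3 - 4*n^2 + 3*n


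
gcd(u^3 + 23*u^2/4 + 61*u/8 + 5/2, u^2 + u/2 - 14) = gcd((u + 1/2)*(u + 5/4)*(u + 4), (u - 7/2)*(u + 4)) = u + 4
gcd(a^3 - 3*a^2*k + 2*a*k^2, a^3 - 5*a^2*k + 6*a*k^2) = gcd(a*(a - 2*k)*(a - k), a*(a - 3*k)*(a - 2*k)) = a^2 - 2*a*k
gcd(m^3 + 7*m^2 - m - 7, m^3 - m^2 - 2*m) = m + 1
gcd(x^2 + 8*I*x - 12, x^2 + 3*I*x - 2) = x + 2*I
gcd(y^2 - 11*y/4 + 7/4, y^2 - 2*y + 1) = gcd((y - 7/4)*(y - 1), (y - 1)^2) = y - 1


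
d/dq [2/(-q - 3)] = 2/(q + 3)^2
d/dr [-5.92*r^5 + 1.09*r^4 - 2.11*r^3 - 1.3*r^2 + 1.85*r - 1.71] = -29.6*r^4 + 4.36*r^3 - 6.33*r^2 - 2.6*r + 1.85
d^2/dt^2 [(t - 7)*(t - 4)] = 2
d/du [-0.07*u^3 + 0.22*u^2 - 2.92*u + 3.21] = -0.21*u^2 + 0.44*u - 2.92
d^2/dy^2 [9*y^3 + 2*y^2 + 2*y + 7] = 54*y + 4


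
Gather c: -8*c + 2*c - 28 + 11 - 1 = -6*c - 18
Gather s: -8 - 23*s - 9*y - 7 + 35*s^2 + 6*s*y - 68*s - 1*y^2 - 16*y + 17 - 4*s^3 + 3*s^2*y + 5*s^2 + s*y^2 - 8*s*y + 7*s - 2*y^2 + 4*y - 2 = -4*s^3 + s^2*(3*y + 40) + s*(y^2 - 2*y - 84) - 3*y^2 - 21*y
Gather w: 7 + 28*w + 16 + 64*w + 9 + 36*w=128*w + 32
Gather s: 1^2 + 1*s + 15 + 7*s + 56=8*s + 72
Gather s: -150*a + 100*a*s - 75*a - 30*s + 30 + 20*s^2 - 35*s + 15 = -225*a + 20*s^2 + s*(100*a - 65) + 45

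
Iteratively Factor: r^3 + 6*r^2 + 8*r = (r + 2)*(r^2 + 4*r) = r*(r + 2)*(r + 4)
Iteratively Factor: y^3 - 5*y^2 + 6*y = (y - 2)*(y^2 - 3*y) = (y - 3)*(y - 2)*(y)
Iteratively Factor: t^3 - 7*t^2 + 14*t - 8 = (t - 1)*(t^2 - 6*t + 8) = (t - 2)*(t - 1)*(t - 4)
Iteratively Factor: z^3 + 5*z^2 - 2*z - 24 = (z + 4)*(z^2 + z - 6) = (z + 3)*(z + 4)*(z - 2)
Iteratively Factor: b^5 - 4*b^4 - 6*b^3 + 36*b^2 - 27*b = (b)*(b^4 - 4*b^3 - 6*b^2 + 36*b - 27) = b*(b - 3)*(b^3 - b^2 - 9*b + 9) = b*(b - 3)*(b - 1)*(b^2 - 9) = b*(b - 3)*(b - 1)*(b + 3)*(b - 3)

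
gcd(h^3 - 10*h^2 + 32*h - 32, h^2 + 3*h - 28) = h - 4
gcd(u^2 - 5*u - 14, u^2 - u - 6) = u + 2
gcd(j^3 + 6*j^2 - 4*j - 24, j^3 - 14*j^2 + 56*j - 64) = j - 2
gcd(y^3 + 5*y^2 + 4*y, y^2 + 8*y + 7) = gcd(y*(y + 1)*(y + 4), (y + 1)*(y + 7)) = y + 1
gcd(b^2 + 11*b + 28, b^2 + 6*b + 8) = b + 4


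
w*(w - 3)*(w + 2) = w^3 - w^2 - 6*w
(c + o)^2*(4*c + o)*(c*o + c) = 4*c^4*o + 4*c^4 + 9*c^3*o^2 + 9*c^3*o + 6*c^2*o^3 + 6*c^2*o^2 + c*o^4 + c*o^3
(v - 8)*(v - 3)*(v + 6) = v^3 - 5*v^2 - 42*v + 144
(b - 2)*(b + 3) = b^2 + b - 6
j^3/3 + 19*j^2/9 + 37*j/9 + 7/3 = (j/3 + 1)*(j + 1)*(j + 7/3)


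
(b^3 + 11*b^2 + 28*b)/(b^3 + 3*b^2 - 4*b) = (b + 7)/(b - 1)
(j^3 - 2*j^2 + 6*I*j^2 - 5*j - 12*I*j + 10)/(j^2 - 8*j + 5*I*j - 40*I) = (j^2 + j*(-2 + I) - 2*I)/(j - 8)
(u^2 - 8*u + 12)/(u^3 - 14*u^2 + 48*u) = (u - 2)/(u*(u - 8))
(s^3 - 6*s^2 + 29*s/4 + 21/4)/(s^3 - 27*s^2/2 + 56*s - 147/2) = (s + 1/2)/(s - 7)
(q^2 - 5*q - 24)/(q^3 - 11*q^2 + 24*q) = (q + 3)/(q*(q - 3))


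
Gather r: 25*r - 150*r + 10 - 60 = -125*r - 50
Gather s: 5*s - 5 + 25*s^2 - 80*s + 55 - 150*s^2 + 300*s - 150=-125*s^2 + 225*s - 100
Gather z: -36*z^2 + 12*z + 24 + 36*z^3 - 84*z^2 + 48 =36*z^3 - 120*z^2 + 12*z + 72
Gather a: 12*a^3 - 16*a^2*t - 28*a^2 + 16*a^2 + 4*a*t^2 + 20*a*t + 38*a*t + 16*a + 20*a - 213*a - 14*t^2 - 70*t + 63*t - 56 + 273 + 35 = 12*a^3 + a^2*(-16*t - 12) + a*(4*t^2 + 58*t - 177) - 14*t^2 - 7*t + 252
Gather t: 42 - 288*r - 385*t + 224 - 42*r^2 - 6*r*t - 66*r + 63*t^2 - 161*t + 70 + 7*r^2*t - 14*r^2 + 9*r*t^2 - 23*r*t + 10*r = -56*r^2 - 344*r + t^2*(9*r + 63) + t*(7*r^2 - 29*r - 546) + 336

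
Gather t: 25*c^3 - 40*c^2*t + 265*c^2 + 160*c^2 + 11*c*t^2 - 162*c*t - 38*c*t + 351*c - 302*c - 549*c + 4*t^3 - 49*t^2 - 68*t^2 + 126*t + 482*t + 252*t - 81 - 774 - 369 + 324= 25*c^3 + 425*c^2 - 500*c + 4*t^3 + t^2*(11*c - 117) + t*(-40*c^2 - 200*c + 860) - 900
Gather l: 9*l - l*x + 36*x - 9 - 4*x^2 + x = l*(9 - x) - 4*x^2 + 37*x - 9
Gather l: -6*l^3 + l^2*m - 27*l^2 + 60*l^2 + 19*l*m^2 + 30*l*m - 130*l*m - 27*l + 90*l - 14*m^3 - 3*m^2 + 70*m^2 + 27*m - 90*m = -6*l^3 + l^2*(m + 33) + l*(19*m^2 - 100*m + 63) - 14*m^3 + 67*m^2 - 63*m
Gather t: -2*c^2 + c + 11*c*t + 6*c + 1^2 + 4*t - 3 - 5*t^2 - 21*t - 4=-2*c^2 + 7*c - 5*t^2 + t*(11*c - 17) - 6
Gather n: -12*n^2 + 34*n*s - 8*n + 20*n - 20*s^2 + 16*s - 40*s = -12*n^2 + n*(34*s + 12) - 20*s^2 - 24*s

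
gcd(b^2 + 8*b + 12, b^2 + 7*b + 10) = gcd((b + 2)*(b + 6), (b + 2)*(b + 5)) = b + 2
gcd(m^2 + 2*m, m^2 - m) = m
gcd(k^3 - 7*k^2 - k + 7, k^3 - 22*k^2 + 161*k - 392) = k - 7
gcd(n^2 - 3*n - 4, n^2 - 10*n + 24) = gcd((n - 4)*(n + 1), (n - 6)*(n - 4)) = n - 4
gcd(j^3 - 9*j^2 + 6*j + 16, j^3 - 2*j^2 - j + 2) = j^2 - j - 2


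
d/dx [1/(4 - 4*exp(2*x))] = 1/(8*sinh(x)^2)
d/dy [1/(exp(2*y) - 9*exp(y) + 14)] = (9 - 2*exp(y))*exp(y)/(exp(2*y) - 9*exp(y) + 14)^2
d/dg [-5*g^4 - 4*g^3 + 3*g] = -20*g^3 - 12*g^2 + 3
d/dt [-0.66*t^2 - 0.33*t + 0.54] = -1.32*t - 0.33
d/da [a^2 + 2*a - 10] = 2*a + 2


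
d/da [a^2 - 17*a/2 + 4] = 2*a - 17/2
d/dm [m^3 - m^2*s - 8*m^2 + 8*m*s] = 3*m^2 - 2*m*s - 16*m + 8*s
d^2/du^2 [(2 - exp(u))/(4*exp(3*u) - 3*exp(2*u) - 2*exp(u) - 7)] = (-64*exp(6*u) + 324*exp(5*u) - 305*exp(4*u) - 318*exp(3*u) + 666*exp(2*u) - 146*exp(u) - 77)*exp(u)/(64*exp(9*u) - 144*exp(8*u) + 12*exp(7*u) - 219*exp(6*u) + 498*exp(5*u) + 111*exp(4*u) + 328*exp(3*u) - 525*exp(2*u) - 294*exp(u) - 343)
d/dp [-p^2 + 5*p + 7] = 5 - 2*p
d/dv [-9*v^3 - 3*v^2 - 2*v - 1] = -27*v^2 - 6*v - 2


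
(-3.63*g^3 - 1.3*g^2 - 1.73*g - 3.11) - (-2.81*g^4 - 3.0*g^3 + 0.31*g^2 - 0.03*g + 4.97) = 2.81*g^4 - 0.63*g^3 - 1.61*g^2 - 1.7*g - 8.08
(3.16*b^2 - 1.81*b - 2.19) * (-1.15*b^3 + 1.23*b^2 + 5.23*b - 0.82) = -3.634*b^5 + 5.9683*b^4 + 16.819*b^3 - 14.7512*b^2 - 9.9695*b + 1.7958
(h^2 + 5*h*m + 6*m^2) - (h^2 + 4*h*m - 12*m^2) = h*m + 18*m^2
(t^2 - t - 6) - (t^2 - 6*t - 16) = 5*t + 10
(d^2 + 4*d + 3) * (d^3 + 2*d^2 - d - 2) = d^5 + 6*d^4 + 10*d^3 - 11*d - 6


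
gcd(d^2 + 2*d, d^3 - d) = d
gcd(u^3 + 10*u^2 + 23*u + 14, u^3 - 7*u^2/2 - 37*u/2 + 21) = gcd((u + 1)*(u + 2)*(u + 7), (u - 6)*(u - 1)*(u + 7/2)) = 1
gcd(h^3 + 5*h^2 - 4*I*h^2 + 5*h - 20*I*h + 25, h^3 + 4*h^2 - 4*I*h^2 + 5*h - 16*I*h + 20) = h^2 - 4*I*h + 5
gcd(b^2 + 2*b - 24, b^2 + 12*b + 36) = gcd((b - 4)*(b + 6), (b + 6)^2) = b + 6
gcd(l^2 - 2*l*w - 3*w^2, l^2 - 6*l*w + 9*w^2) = -l + 3*w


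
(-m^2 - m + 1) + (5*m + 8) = -m^2 + 4*m + 9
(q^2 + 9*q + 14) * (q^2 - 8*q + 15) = q^4 + q^3 - 43*q^2 + 23*q + 210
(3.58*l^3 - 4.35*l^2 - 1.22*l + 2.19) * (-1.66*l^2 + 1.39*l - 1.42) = -5.9428*l^5 + 12.1972*l^4 - 9.1049*l^3 + 0.8458*l^2 + 4.7765*l - 3.1098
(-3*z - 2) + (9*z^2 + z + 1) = 9*z^2 - 2*z - 1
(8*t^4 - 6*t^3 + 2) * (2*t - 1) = 16*t^5 - 20*t^4 + 6*t^3 + 4*t - 2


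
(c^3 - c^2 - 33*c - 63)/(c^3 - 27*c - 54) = (c - 7)/(c - 6)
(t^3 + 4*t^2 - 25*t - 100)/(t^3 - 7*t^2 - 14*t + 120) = (t + 5)/(t - 6)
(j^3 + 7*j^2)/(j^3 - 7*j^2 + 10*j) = j*(j + 7)/(j^2 - 7*j + 10)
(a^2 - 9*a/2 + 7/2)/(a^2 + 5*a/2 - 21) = (a - 1)/(a + 6)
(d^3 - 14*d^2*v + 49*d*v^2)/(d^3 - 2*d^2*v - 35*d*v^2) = (d - 7*v)/(d + 5*v)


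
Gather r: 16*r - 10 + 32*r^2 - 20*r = 32*r^2 - 4*r - 10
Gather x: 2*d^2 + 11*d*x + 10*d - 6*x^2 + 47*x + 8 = 2*d^2 + 10*d - 6*x^2 + x*(11*d + 47) + 8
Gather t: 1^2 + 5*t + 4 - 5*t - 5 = 0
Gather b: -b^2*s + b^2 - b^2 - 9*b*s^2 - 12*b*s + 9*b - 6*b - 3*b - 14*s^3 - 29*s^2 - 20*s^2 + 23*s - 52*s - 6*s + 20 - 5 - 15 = -b^2*s + b*(-9*s^2 - 12*s) - 14*s^3 - 49*s^2 - 35*s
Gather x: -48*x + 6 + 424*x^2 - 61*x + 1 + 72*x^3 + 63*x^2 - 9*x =72*x^3 + 487*x^2 - 118*x + 7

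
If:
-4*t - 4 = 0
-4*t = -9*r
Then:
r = -4/9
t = -1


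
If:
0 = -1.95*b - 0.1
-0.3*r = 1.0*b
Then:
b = -0.05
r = 0.17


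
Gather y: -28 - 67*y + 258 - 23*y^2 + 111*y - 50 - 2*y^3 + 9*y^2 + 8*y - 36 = -2*y^3 - 14*y^2 + 52*y + 144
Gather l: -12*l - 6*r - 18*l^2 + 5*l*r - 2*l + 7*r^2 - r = -18*l^2 + l*(5*r - 14) + 7*r^2 - 7*r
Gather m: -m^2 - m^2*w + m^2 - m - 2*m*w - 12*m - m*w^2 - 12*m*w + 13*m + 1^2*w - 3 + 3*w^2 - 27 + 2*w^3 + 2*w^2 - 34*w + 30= -m^2*w + m*(-w^2 - 14*w) + 2*w^3 + 5*w^2 - 33*w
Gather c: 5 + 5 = 10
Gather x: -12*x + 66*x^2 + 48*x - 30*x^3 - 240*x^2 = -30*x^3 - 174*x^2 + 36*x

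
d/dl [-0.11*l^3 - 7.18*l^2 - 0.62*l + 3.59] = -0.33*l^2 - 14.36*l - 0.62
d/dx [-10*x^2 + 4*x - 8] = 4 - 20*x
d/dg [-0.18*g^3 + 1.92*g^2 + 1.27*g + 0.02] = -0.54*g^2 + 3.84*g + 1.27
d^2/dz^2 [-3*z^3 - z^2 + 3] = -18*z - 2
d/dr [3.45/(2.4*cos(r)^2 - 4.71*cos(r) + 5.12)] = (16.56*cos(r) - 16.2495)*sin(r)/(2.4*cos(r)^2 - 4.71*cos(r) + 5.12)^2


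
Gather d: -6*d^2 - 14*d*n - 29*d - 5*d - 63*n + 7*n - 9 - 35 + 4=-6*d^2 + d*(-14*n - 34) - 56*n - 40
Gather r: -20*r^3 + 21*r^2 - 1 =-20*r^3 + 21*r^2 - 1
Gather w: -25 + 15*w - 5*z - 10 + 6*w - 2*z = 21*w - 7*z - 35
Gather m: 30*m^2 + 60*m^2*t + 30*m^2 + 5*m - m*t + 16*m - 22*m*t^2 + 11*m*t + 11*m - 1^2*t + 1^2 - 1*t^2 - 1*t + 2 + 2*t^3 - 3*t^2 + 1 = m^2*(60*t + 60) + m*(-22*t^2 + 10*t + 32) + 2*t^3 - 4*t^2 - 2*t + 4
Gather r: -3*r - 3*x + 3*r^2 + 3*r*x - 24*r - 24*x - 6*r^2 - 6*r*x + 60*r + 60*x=-3*r^2 + r*(33 - 3*x) + 33*x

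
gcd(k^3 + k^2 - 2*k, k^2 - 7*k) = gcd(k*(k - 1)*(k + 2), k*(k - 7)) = k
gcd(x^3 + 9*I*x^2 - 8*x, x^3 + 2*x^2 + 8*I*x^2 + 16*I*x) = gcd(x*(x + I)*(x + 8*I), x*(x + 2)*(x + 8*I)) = x^2 + 8*I*x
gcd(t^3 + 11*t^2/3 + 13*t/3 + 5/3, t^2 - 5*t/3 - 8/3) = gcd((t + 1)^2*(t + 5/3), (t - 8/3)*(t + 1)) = t + 1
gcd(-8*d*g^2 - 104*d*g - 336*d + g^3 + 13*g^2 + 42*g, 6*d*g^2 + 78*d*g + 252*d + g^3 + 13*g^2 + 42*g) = g^2 + 13*g + 42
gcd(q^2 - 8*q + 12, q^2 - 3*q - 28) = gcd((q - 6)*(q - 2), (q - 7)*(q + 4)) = 1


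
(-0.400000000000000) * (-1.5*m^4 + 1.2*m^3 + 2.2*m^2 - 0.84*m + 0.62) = 0.6*m^4 - 0.48*m^3 - 0.88*m^2 + 0.336*m - 0.248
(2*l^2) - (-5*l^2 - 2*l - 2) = 7*l^2 + 2*l + 2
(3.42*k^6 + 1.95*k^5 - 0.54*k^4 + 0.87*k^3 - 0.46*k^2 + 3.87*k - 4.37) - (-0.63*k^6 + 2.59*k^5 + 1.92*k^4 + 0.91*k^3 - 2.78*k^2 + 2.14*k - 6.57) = 4.05*k^6 - 0.64*k^5 - 2.46*k^4 - 0.04*k^3 + 2.32*k^2 + 1.73*k + 2.2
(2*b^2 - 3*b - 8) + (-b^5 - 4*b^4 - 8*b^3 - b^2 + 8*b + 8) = -b^5 - 4*b^4 - 8*b^3 + b^2 + 5*b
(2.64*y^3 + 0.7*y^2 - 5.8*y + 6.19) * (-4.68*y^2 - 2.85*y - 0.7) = -12.3552*y^5 - 10.8*y^4 + 23.301*y^3 - 12.9292*y^2 - 13.5815*y - 4.333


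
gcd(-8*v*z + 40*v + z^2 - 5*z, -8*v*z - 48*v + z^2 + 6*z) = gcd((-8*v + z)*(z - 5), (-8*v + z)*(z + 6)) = -8*v + z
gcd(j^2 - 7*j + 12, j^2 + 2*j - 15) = j - 3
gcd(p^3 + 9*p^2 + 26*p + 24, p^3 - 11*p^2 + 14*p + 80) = p + 2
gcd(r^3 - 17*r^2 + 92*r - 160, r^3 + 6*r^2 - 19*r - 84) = r - 4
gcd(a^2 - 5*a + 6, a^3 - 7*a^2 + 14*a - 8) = a - 2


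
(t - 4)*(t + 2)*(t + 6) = t^3 + 4*t^2 - 20*t - 48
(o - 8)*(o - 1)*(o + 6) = o^3 - 3*o^2 - 46*o + 48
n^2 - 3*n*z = n*(n - 3*z)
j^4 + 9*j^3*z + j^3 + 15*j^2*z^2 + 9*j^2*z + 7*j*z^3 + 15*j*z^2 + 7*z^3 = (j + 1)*(j + z)^2*(j + 7*z)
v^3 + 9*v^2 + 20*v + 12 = (v + 1)*(v + 2)*(v + 6)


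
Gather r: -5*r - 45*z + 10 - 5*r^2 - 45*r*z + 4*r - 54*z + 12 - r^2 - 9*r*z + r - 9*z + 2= -6*r^2 - 54*r*z - 108*z + 24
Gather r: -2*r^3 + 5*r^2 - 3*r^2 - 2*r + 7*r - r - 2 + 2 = -2*r^3 + 2*r^2 + 4*r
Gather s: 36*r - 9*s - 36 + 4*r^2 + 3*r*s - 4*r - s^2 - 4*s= 4*r^2 + 32*r - s^2 + s*(3*r - 13) - 36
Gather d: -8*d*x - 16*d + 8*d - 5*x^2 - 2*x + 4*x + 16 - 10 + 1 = d*(-8*x - 8) - 5*x^2 + 2*x + 7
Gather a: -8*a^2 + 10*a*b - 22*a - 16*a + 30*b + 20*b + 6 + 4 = -8*a^2 + a*(10*b - 38) + 50*b + 10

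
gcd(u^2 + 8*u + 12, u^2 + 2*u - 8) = 1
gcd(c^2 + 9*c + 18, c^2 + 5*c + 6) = c + 3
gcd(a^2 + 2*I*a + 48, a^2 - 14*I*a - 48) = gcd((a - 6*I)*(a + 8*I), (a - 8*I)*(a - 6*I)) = a - 6*I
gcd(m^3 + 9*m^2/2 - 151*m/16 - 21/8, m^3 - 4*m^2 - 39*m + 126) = m + 6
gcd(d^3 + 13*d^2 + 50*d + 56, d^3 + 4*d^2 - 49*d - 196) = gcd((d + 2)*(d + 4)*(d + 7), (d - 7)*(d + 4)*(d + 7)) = d^2 + 11*d + 28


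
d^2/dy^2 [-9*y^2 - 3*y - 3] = -18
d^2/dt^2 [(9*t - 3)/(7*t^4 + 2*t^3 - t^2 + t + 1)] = 6*(882*t^7 - 154*t^6 - 237*t^5 - 42*t^4 - 211*t^3 - 3*t^2 + 18*t - 5)/(343*t^12 + 294*t^11 - 63*t^10 + 71*t^9 + 240*t^8 + 60*t^7 - 22*t^6 + 39*t^5 + 33*t^4 + t^3 + 3*t + 1)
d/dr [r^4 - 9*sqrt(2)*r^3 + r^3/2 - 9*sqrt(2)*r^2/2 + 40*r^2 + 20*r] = 4*r^3 - 27*sqrt(2)*r^2 + 3*r^2/2 - 9*sqrt(2)*r + 80*r + 20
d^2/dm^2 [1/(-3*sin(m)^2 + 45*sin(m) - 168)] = (4*sin(m)^4 - 45*sin(m)^3 - 5*sin(m)^2 + 930*sin(m) - 338)/(3*(sin(m)^2 - 15*sin(m) + 56)^3)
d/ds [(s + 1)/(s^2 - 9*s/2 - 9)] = 2*(2*s^2 - 9*s - (s + 1)*(4*s - 9) - 18)/(-2*s^2 + 9*s + 18)^2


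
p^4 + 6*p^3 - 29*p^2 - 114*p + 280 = (p - 4)*(p - 2)*(p + 5)*(p + 7)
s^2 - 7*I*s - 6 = (s - 6*I)*(s - I)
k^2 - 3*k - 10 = (k - 5)*(k + 2)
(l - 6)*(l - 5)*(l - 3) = l^3 - 14*l^2 + 63*l - 90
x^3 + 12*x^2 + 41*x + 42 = (x + 2)*(x + 3)*(x + 7)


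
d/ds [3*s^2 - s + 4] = 6*s - 1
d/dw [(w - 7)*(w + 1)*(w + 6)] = 3*w^2 - 43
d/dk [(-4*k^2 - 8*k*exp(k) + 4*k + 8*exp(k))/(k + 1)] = 4*(-2*k^2*exp(k) - k^2 - 2*k - 2*exp(k) + 1)/(k^2 + 2*k + 1)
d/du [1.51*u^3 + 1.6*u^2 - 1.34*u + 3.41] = 4.53*u^2 + 3.2*u - 1.34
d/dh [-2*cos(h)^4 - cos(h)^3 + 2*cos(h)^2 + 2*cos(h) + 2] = -5*sin(h)/4 + 3*sin(3*h)/4 + sin(4*h)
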